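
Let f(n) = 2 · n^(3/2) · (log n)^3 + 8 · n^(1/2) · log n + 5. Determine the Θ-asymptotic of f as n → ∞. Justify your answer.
f(n) ∈ Θ(n^(3/2) · (log n)^3)

Compare the terms by growth order. For large n, n^a · (log n)^b dominates n^a' · (log n)^b' iff a > a', or (a = a' and b > b'). Ranking the 3 terms shows the dominant one is 2 · n^(3/2) · (log n)^3. Hence f(n) ∈ Θ(n^(3/2) · (log n)^3).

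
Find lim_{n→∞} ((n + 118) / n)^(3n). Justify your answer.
lim = e^354

Rewrite as (1 + 118/n)^(3n). By the standard limit (1 + x/n)^n → e^x, we have (1 + 118/n)^n → e^118, and raising to the 3rd power gives e^354.
More precisely, ln[(1 + 118/n)^(3n)] = 3n · ln(1 + 118/n) = 3n · (118/n + O(1/n^2)) = 354 + O(1/n) → 354.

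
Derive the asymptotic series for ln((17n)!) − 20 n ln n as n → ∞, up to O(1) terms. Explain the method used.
ln((17n)!) − 20 n ln n = −3 n ln n + 17(ln 17 − 1) n + (1/2) ln(2π·17n) + O(1/n)

Stirling: ln((17n)!) = 17n ln(17n) − 17n + (1/2) ln(2π·17n) + O(1/n).
Expand 17n ln(17n) = 17n (ln n + ln 17) = 17n ln n + 17n ln 17.
Subtract 20n ln n: leading term is (17 − 20) n ln n = −3 n ln n. The next term is 17n ln 17 − 17n = 17(ln 17 − 1) n. Then the (1/2) ln(2π·17n) correction.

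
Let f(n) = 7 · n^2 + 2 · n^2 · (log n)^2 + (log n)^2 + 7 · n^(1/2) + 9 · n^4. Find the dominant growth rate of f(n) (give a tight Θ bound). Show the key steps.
f(n) ∈ Θ(n^4)

Compare the terms by growth order. For large n, n^a · (log n)^b dominates n^a' · (log n)^b' iff a > a', or (a = a' and b > b'). Ranking the 5 terms shows the dominant one is 9 · n^4. Hence f(n) ∈ Θ(n^4).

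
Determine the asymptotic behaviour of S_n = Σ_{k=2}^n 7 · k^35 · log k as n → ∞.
S_n ~ 7 · n^36 log n / 36 − 7 · n^36 / 1296

By integral comparison, S_n = ∫_1^n 7 · x^35 · log x dx + O(n^35 · log n). For the integral, ∫ x^35 log x dx = n^36 log n / 36 − n^36/1296 (integration by parts). Hence S_n ~ 7 · n^36 log n / 36 − 7 · n^36 / 1296.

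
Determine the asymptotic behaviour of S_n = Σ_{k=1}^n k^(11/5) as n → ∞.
S_n ~ (5/16) · n^(16/5)

Integral comparison: Σ_{k=1}^n k^(11/5) = ∫_0^n x^(11/5) dx + O(n^(11/5)). The integral is n^(1 + 11/5) / (1 + 11/5) = n^((11+5)/5) / ((11+5)/5) = (5/16) · n^(16/5).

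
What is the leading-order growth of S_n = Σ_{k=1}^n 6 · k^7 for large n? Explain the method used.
S_n ~ 3 · n^8 / 4

By integral comparison (Euler-Maclaurin), Σ_{k=1}^n 6 · k^7 = 6 · ∫_0^n x^7 dx + O(n^7) = 6 · n^8/8 = 3 · n^8 / 4 + O(n^7). (Equivalently, Faulhaber's formula gives the same leading term.)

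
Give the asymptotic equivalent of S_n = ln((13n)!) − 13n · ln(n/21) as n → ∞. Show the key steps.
S_n ~ 13n · (ln 273 − 1) + O(ln n)

Stirling: ln((13n)!) = 13n ln(13n) − 13n + O(ln n).
  S_n = 13n ln(13n) − 13n − 13n ln(n/21) + O(ln n)
      = 13n ln(13n) − 13n ln n + 13n ln 21 − 13n + O(ln n)
      = 13n ln 13 + 13n ln 21 − 13n + O(ln n)
      = 13n (ln 273 − 1) + O(ln n).
Numerically ln(273) − 1 ≈ 4.6095.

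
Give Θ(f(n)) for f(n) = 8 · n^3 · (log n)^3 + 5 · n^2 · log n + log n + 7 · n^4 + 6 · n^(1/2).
f(n) ∈ Θ(n^4)

Compare the terms by growth order. For large n, n^a · (log n)^b dominates n^a' · (log n)^b' iff a > a', or (a = a' and b > b'). Ranking the 5 terms shows the dominant one is 7 · n^4. Hence f(n) ∈ Θ(n^4).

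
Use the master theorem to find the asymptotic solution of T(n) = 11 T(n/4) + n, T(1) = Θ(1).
T(n) = Θ(n^(log_4 11))

Master theorem: compare f(n) = n to n^(log_4 11) where log_4 11 ≈ 1.730. Since 1 < log_4 11, we have f(n) = O(n^(log_4 11 − ε)) for some ε > 0 — Case 1. Hence T(n) = Θ(n^(log_4 11)).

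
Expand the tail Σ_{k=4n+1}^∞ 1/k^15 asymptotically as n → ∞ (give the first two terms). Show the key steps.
Σ_{k>4n} 1/k^15 = 1/(14 · (4n)^14) − 1/(2 · (4n)^15) + O(1/(4n)^16)

Compare to the integral: ∫_{4n}^∞ x^(−15) dx = [−x^(−14)/14]_{4n}^∞ = 1/((15−1)·(4n)^14). The Euler-Maclaurin correction adds −f(4n)/2 = −1/(2·(4n)^15). Euler-Maclaurin then gives
  Σ_{k>4n} 1/k^15 = ∫_{4n}^∞ dx/x^15 − 1/(2·(4n)^15) + O(1/(4n)^16).
(Equivalently this is ζ(15) − Σ_{k≤4n} 1/k^15.)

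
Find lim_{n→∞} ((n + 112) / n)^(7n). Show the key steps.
lim = e^784

Rewrite as (1 + 112/n)^(7n). By the standard limit (1 + x/n)^n → e^x, we have (1 + 112/n)^n → e^112, and raising to the 7th power gives e^784.
More precisely, ln[(1 + 112/n)^(7n)] = 7n · ln(1 + 112/n) = 7n · (112/n + O(1/n^2)) = 784 + O(1/n) → 784.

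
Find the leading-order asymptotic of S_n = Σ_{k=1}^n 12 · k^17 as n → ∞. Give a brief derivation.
S_n ~ 2 · n^18 / 3

By integral comparison (Euler-Maclaurin), Σ_{k=1}^n 12 · k^17 = 12 · ∫_0^n x^17 dx + O(n^17) = 12 · n^18/18 = 2 · n^18 / 3 + O(n^17). (Equivalently, Faulhaber's formula gives the same leading term.)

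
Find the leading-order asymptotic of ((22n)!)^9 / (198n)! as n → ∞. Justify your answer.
((22n)!)^9/(198n)! ~ ((2π·22n)^(8/2) / 3) · 9^(−9·22n)  →  0

Write N = 22n. Stirling: N! ~ sqrt(2π N)(N/e)^N and (9N)! ~ sqrt(2π·9N)·(9N/e)^(9N).
  (N!)^9/(9N)! ~ (2π N)^(9/2) (N/e)^(9N) / [sqrt(2π·9N) (9N/e)^(9N)]
     = (2π N)^(9/2) / sqrt(2π·9N) · (N/(9N))^(9N)
     = (2π N)^((9−1)/2) / 3 · 9^(−9N).
Since 9^9 > 1, the factor 9^(−9N) decays exponentially, so the ratio → 0. Substituting N = 22n gives the stated form.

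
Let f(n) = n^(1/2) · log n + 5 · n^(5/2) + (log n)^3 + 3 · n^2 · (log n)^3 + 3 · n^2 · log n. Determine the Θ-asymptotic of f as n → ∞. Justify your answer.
f(n) ∈ Θ(n^(5/2))

Compare the terms by growth order. For large n, n^a · (log n)^b dominates n^a' · (log n)^b' iff a > a', or (a = a' and b > b'). Ranking the 5 terms shows the dominant one is 5 · n^(5/2). Hence f(n) ∈ Θ(n^(5/2)).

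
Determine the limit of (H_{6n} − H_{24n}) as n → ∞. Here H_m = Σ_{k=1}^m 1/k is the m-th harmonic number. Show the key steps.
lim = ln(6/24) = −ln 4

Euler-Maclaurin gives H_m = ln m + γ + 1/(2m) + O(1/m^2). The γ and O(1/m) terms cancel in the difference:
  H_{6n} − H_{24n} = ln(6n) − ln(24n) + O(1/n) = ln(6/24) + O(1/n).
Hence the limit is ln(6/24) = −ln 4.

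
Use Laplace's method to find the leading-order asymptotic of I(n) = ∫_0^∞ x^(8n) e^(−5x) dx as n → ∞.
I(n) ~ (sqrt(2π·8n) / 5) · (8n/(5e))^(8n)

Write the integrand as exp(8n ln x − 5x) and set f(x) = 8n ln x − 5x. Then f'(x) = 8n/x − 5 = 0 at x* = 8n/5, and f''(x*) = −8n/x*^2 = −5^2/(8n). Laplace's method (interior maximum) gives
  I(n) ~ e^(f(x*)) · sqrt(2π / |f''(x*)|)
        = exp(8n ln(8n/5) − 8n) · sqrt(2π · 8n / 5^2)
        = (8n/5)^(8n) e^(−8n) · sqrt(2π·8n) / 5
        = (sqrt(2π·8n) / 5) · (8n/(5e))^(8n).
This matches Γ(8n+1)/5^(8n+1) with Stirling applied to Γ.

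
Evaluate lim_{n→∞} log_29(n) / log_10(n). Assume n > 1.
lim = ln(10) / ln(29) = log_29(10)

Change of base: log_29(n) = ln n / ln 29 and log_10(n) = ln n / ln 10. The ratio is (ln n / ln 29) · (ln 10 / ln n) = ln 10 / ln 29, a constant independent of n. So the limit is ln 10 / ln 29 = log_29(10).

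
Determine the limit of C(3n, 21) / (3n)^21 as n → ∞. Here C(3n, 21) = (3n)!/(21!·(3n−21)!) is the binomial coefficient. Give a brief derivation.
lim = 1/21! = 1/51090942171709440000

With N = 3n → ∞: C(N, 21) / N^21 = [N(N−1)…(N−20)] / (21! · N^21) = (1/21!) · 1 · (1 − 1/(3n)) · … · (1 − 20/(3n)). Each factor → 1 as N → ∞, so the limit is 1/21! = 1/51090942171709440000.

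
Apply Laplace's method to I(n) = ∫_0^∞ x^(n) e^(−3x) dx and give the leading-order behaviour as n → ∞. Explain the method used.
I(n) ~ (sqrt(2π·n) / 3) · (n/(3e))^(n)

Write the integrand as exp(n ln x − 3x) and set f(x) = n ln x − 3x. Then f'(x) = n/x − 3 = 0 at x* = n/3, and f''(x*) = −n/x*^2 = −3^2/(n). Laplace's method (interior maximum) gives
  I(n) ~ e^(f(x*)) · sqrt(2π / |f''(x*)|)
        = exp(n ln(n/3) − n) · sqrt(2π · n / 3^2)
        = (n/3)^(n) e^(−n) · sqrt(2π·n) / 3
        = (sqrt(2π·n) / 3) · (n/(3e))^(n).
This matches Γ(n+1)/3^(n+1) with Stirling applied to Γ.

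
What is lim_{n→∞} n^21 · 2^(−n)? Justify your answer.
lim = 0

Exponentials with base > 1 dominate every fixed polynomial: for any fixed c, n^c / 2^n → 0 as n → ∞ (e.g. by the ratio test, or by writing 2^n = e^(n ln 2) and noting e^(n ln 2) / n^c → ∞). Hence n^21 · 2^(−n) = n^21 / 2^n → 0.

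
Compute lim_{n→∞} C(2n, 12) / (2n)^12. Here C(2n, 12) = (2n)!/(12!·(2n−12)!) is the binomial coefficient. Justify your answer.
lim = 1/12! = 1/479001600

With N = 2n → ∞: C(N, 12) / N^12 = [N(N−1)…(N−11)] / (12! · N^12) = (1/12!) · 1 · (1 − 1/(2n)) · … · (1 − 11/(2n)). Each factor → 1 as N → ∞, so the limit is 1/12! = 1/479001600.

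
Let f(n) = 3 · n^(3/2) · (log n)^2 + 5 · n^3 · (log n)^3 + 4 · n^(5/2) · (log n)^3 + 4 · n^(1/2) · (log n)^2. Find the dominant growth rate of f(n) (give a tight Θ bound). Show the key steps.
f(n) ∈ Θ(n^3 · (log n)^3)

Compare the terms by growth order. For large n, n^a · (log n)^b dominates n^a' · (log n)^b' iff a > a', or (a = a' and b > b'). Ranking the 4 terms shows the dominant one is 5 · n^3 · (log n)^3. Hence f(n) ∈ Θ(n^3 · (log n)^3).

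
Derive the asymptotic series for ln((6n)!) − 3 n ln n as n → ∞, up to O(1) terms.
ln((6n)!) − 3 n ln n = 3 n ln n + 6(ln 6 − 1) n + (1/2) ln(2π·6n) + O(1/n)

Stirling: ln((6n)!) = 6n ln(6n) − 6n + (1/2) ln(2π·6n) + O(1/n).
Expand 6n ln(6n) = 6n (ln n + ln 6) = 6n ln n + 6n ln 6.
Subtract 3n ln n: leading term is (6 − 3) n ln n = 3 n ln n. The next term is 6n ln 6 − 6n = 6(ln 6 − 1) n. Then the (1/2) ln(2π·6n) correction.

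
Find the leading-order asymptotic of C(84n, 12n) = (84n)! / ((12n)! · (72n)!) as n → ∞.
C(84n, 12n) ~ (823543/46656)^(12n) · sqrt(7/(12π·12n))

Write N = 12n. Apply Stirling to each factorial:
  (7N)! ~ sqrt(2π·7N) · (7N/e)^(7N),
  N! ~ sqrt(2π N) · (N/e)^N,
  (6N)! ~ sqrt(2π·6N) · (6N/e)^(6N).
The exponential factors combine to (7N)^(7N) / (N^N · (6N)^(6N)) = 7^(7N)/6^(6N) = (7^7/6^6)^N = (823543/46656)^N.
The square-root prefactors combine to sqrt(2π·7N) / (sqrt(2π N)·sqrt(2π·6N)) = sqrt(7 / (2π·6·N)) = sqrt(7/(12π·12n)).
Substituting N = 12n: C(84n, 12n) ~ (823543/46656)^(12n) · sqrt(7/(12π·12n)).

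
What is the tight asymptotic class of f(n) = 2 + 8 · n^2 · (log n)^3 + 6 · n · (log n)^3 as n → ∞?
f(n) ∈ Θ(n^2 · (log n)^3)

Compare the terms by growth order. For large n, n^a · (log n)^b dominates n^a' · (log n)^b' iff a > a', or (a = a' and b > b'). Ranking the 3 terms shows the dominant one is 8 · n^2 · (log n)^3. Hence f(n) ∈ Θ(n^2 · (log n)^3).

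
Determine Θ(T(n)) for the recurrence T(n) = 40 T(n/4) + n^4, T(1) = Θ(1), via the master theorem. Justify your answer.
T(n) = Θ(n^4)

log_4 40 ≈ 2.661. f(n) = n^4 dominates n^(log_4 40) since 4 > 2.661, and the regularity condition a·f(n/b) = 40·(n/4)^4 = (40/256)·n^4 ≤ c·f(n) holds with c = 40/256 ≈ 0.156 < 1. So this is Case 3: T(n) = Θ(f(n)) = Θ(n^4).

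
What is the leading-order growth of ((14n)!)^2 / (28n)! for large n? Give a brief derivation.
((14n)!)^2/(28n)! ~ ((2π·14n)^(1/2) / sqrt(2)) · 2^(−2·14n)  →  0

Write N = 14n. Stirling: N! ~ sqrt(2π N)(N/e)^N and (2N)! ~ sqrt(2π·2N)·(2N/e)^(2N).
  (N!)^2/(2N)! ~ (2π N)^(2/2) (N/e)^(2N) / [sqrt(2π·2N) (2N/e)^(2N)]
     = (2π N)^(2/2) / sqrt(2π·2N) · (N/(2N))^(2N)
     = (2π N)^((2−1)/2) / sqrt(2) · 2^(−2N).
Since 2^2 > 1, the factor 2^(−2N) decays exponentially, so the ratio → 0. Substituting N = 14n gives the stated form.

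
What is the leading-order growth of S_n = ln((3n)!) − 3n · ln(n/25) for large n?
S_n ~ 3n · (ln 75 − 1) + O(ln n)

Stirling: ln((3n)!) = 3n ln(3n) − 3n + O(ln n).
  S_n = 3n ln(3n) − 3n − 3n ln(n/25) + O(ln n)
      = 3n ln(3n) − 3n ln n + 3n ln 25 − 3n + O(ln n)
      = 3n ln 3 + 3n ln 25 − 3n + O(ln n)
      = 3n (ln 75 − 1) + O(ln n).
Numerically ln(75) − 1 ≈ 3.3175.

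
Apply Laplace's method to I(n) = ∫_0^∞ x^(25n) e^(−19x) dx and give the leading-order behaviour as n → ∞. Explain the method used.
I(n) ~ (sqrt(2π·25n) / 19) · (25n/(19e))^(25n)

Write the integrand as exp(25n ln x − 19x) and set f(x) = 25n ln x − 19x. Then f'(x) = 25n/x − 19 = 0 at x* = 25n/19, and f''(x*) = −25n/x*^2 = −19^2/(25n). Laplace's method (interior maximum) gives
  I(n) ~ e^(f(x*)) · sqrt(2π / |f''(x*)|)
        = exp(25n ln(25n/19) − 25n) · sqrt(2π · 25n / 19^2)
        = (25n/19)^(25n) e^(−25n) · sqrt(2π·25n) / 19
        = (sqrt(2π·25n) / 19) · (25n/(19e))^(25n).
This matches Γ(25n+1)/19^(25n+1) with Stirling applied to Γ.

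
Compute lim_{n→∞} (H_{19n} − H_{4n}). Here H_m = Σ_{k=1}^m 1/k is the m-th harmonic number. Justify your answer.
lim = ln(19/4)

Euler-Maclaurin gives H_m = ln m + γ + 1/(2m) + O(1/m^2). The γ and O(1/m) terms cancel in the difference:
  H_{19n} − H_{4n} = ln(19n) − ln(4n) + O(1/n) = ln(19/4) + O(1/n).
Hence the limit is ln(19/4).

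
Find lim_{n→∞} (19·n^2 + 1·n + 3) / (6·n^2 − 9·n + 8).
lim = 19/6

For large n the leading n^2 terms dominate both numerator and denominator. Dividing top and bottom by n^2, every other term tends to 0, leaving 19/6.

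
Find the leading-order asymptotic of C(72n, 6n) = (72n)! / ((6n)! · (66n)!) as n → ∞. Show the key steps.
C(72n, 6n) ~ (8916100448256/285311670611)^(6n) · sqrt(6/(11π·6n))

Write N = 6n. Apply Stirling to each factorial:
  (12N)! ~ sqrt(2π·12N) · (12N/e)^(12N),
  N! ~ sqrt(2π N) · (N/e)^N,
  (11N)! ~ sqrt(2π·11N) · (11N/e)^(11N).
The exponential factors combine to (12N)^(12N) / (N^N · (11N)^(11N)) = 12^(12N)/11^(11N) = (12^12/11^11)^N = (8916100448256/285311670611)^N.
The square-root prefactors combine to sqrt(2π·12N) / (sqrt(2π N)·sqrt(2π·11N)) = sqrt(12 / (2π·11·N)) = sqrt(6/(11π·6n)).
Substituting N = 6n: C(72n, 6n) ~ (8916100448256/285311670611)^(6n) · sqrt(6/(11π·6n)).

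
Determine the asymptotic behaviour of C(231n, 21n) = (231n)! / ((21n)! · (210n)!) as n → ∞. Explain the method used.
C(231n, 21n) ~ (285311670611/10000000000)^(21n) · sqrt(11/(20π·21n))

Write N = 21n. Apply Stirling to each factorial:
  (11N)! ~ sqrt(2π·11N) · (11N/e)^(11N),
  N! ~ sqrt(2π N) · (N/e)^N,
  (10N)! ~ sqrt(2π·10N) · (10N/e)^(10N).
The exponential factors combine to (11N)^(11N) / (N^N · (10N)^(10N)) = 11^(11N)/10^(10N) = (11^11/10^10)^N = (285311670611/10000000000)^N.
The square-root prefactors combine to sqrt(2π·11N) / (sqrt(2π N)·sqrt(2π·10N)) = sqrt(11 / (2π·10·N)) = sqrt(11/(20π·21n)).
Substituting N = 21n: C(231n, 21n) ~ (285311670611/10000000000)^(21n) · sqrt(11/(20π·21n)).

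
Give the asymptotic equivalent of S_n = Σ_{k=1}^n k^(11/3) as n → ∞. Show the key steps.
S_n ~ (3/14) · n^(14/3)

Integral comparison: Σ_{k=1}^n k^(11/3) = ∫_0^n x^(11/3) dx + O(n^(11/3)). The integral is n^(1 + 11/3) / (1 + 11/3) = n^((11+3)/3) / ((11+3)/3) = (3/14) · n^(14/3).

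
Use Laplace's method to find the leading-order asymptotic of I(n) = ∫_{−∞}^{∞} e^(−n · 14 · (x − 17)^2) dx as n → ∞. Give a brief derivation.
I(n) = sqrt(π/(14n))

Here φ(x) = 14 · (x − 17)^2 has its unique minimum at x* = 17 with φ(x*) = 0 and φ''(x*) = 28. Laplace's method gives
  I(n) ~ e^(−n φ(x*)) · sqrt(2π / (n · φ''(x*))) = sqrt(2π / (28n)) = sqrt(π/(14n)).
This is exact: substituting u = (x − 17)·sqrt(14n) gives I(n) = (1/sqrt(14n)) ∫_{−∞}^{∞} e^(−u^2) du = sqrt(π/(14n)).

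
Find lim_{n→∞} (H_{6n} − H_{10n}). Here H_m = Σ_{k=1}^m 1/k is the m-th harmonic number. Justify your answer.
lim = ln(6/10) = ln(3/5)

Euler-Maclaurin gives H_m = ln m + γ + 1/(2m) + O(1/m^2). The γ and O(1/m) terms cancel in the difference:
  H_{6n} − H_{10n} = ln(6n) − ln(10n) + O(1/n) = ln(6/10) + O(1/n).
Hence the limit is ln(6/10) = ln(3/5).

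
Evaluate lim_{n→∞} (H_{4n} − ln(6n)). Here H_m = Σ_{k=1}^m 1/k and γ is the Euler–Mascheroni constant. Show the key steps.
lim = ln(2/3) + γ

By Euler-Maclaurin, H_m = ln m + γ + O(1/m). So
  H_{4n} − ln(6n) = ln(4n) + γ − ln(6n) + O(1/n)
                       = ln(4/6) + γ + O(1/n).
Hence the limit is ln(4/6) + γ (= ln(2/3)).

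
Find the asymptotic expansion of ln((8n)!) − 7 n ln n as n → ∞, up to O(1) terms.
ln((8n)!) − 7 n ln n = n ln n + 8(ln 8 − 1) n + (1/2) ln(2π·8n) + O(1/n)

Stirling: ln((8n)!) = 8n ln(8n) − 8n + (1/2) ln(2π·8n) + O(1/n).
Expand 8n ln(8n) = 8n (ln n + ln 8) = 8n ln n + 8n ln 8.
Subtract 7n ln n: leading term is (8 − 7) n ln n = n ln n. The next term is 8n ln 8 − 8n = 8(ln 8 − 1) n. Then the (1/2) ln(2π·8n) correction.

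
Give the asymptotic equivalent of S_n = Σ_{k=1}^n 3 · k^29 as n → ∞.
S_n ~ n^30 / 10

By integral comparison (Euler-Maclaurin), Σ_{k=1}^n 3 · k^29 = 3 · ∫_0^n x^29 dx + O(n^29) = 3 · n^30/30 = n^30 / 10 + O(n^29). (Equivalently, Faulhaber's formula gives the same leading term.)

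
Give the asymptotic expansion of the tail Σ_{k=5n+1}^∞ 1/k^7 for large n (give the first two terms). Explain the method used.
Σ_{k>5n} 1/k^7 = 1/(6 · (5n)^6) − 1/(2 · (5n)^7) + O(1/(5n)^8)

Compare to the integral: ∫_{5n}^∞ x^(−7) dx = [−x^(−6)/6]_{5n}^∞ = 1/((7−1)·(5n)^6). The Euler-Maclaurin correction adds −f(5n)/2 = −1/(2·(5n)^7). Euler-Maclaurin then gives
  Σ_{k>5n} 1/k^7 = ∫_{5n}^∞ dx/x^7 − 1/(2·(5n)^7) + O(1/(5n)^8).
(Equivalently this is ζ(7) − Σ_{k≤5n} 1/k^7.)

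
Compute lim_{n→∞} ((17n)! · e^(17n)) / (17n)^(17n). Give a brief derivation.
lim = ∞

Stirling: (17n)! ~ sqrt(2π·17n) · (17n/e)^(17n). Hence
  (17n)! · e^(17n) / (17n)^(17n) ~ sqrt(2π·17n) = sqrt(2π·17) · sqrt(n) → ∞.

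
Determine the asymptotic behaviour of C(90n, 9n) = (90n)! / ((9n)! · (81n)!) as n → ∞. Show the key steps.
C(90n, 9n) ~ (10000000000/387420489)^(9n) · sqrt(5/(9π·9n))

Write N = 9n. Apply Stirling to each factorial:
  (10N)! ~ sqrt(2π·10N) · (10N/e)^(10N),
  N! ~ sqrt(2π N) · (N/e)^N,
  (9N)! ~ sqrt(2π·9N) · (9N/e)^(9N).
The exponential factors combine to (10N)^(10N) / (N^N · (9N)^(9N)) = 10^(10N)/9^(9N) = (10^10/9^9)^N = (10000000000/387420489)^N.
The square-root prefactors combine to sqrt(2π·10N) / (sqrt(2π N)·sqrt(2π·9N)) = sqrt(10 / (2π·9·N)) = sqrt(5/(9π·9n)).
Substituting N = 9n: C(90n, 9n) ~ (10000000000/387420489)^(9n) · sqrt(5/(9π·9n)).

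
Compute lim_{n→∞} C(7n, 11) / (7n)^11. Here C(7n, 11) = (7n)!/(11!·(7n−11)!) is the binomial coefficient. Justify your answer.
lim = 1/11! = 1/39916800

With N = 7n → ∞: C(N, 11) / N^11 = [N(N−1)…(N−10)] / (11! · N^11) = (1/11!) · 1 · (1 − 1/(7n)) · … · (1 − 10/(7n)). Each factor → 1 as N → ∞, so the limit is 1/11! = 1/39916800.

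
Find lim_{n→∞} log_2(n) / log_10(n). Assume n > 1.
lim = ln(10) / ln(2) = log_2(10)

Change of base: log_2(n) = ln n / ln 2 and log_10(n) = ln n / ln 10. The ratio is (ln n / ln 2) · (ln 10 / ln n) = ln 10 / ln 2, a constant independent of n. So the limit is ln 10 / ln 2 = log_2(10).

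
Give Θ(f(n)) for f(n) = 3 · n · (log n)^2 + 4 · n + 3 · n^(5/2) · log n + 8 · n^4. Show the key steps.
f(n) ∈ Θ(n^4)

Compare the terms by growth order. For large n, n^a · (log n)^b dominates n^a' · (log n)^b' iff a > a', or (a = a' and b > b'). Ranking the 4 terms shows the dominant one is 8 · n^4. Hence f(n) ∈ Θ(n^4).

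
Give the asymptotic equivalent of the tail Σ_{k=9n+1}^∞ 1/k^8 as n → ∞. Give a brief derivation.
Σ_{k>9n} 1/k^8 ~ 1/(7 · (9n)^7)

Compare to the integral: ∫_{9n}^∞ x^(−8) dx = [−x^(−7)/7]_{9n}^∞ = 1/((8−1)·(9n)^7). Euler-Maclaurin then gives
  Σ_{k>9n} 1/k^8 = ∫_{9n}^∞ dx/x^8 − 1/(2·(9n)^8) + O(1/(9n)^9).
(Equivalently this is ζ(8) − Σ_{k≤9n} 1/k^8.)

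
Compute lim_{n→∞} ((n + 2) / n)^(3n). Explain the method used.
lim = e^6

Rewrite as (1 + 2/n)^(3n). By the standard limit (1 + x/n)^n → e^x, we have (1 + 2/n)^n → e^2, and raising to the 3rd power gives e^6.
More precisely, ln[(1 + 2/n)^(3n)] = 3n · ln(1 + 2/n) = 3n · (2/n + O(1/n^2)) = 6 + O(1/n) → 6.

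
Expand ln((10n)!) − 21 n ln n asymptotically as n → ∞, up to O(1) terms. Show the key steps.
ln((10n)!) − 21 n ln n = −11 n ln n + 10(ln 10 − 1) n + (1/2) ln(2π·10n) + O(1/n)

Stirling: ln((10n)!) = 10n ln(10n) − 10n + (1/2) ln(2π·10n) + O(1/n).
Expand 10n ln(10n) = 10n (ln n + ln 10) = 10n ln n + 10n ln 10.
Subtract 21n ln n: leading term is (10 − 21) n ln n = −11 n ln n. The next term is 10n ln 10 − 10n = 10(ln 10 − 1) n. Then the (1/2) ln(2π·10n) correction.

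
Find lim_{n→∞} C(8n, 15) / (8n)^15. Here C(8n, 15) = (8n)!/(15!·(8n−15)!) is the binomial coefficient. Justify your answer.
lim = 1/15! = 1/1307674368000

With N = 8n → ∞: C(N, 15) / N^15 = [N(N−1)…(N−14)] / (15! · N^15) = (1/15!) · 1 · (1 − 1/(8n)) · … · (1 − 14/(8n)). Each factor → 1 as N → ∞, so the limit is 1/15! = 1/1307674368000.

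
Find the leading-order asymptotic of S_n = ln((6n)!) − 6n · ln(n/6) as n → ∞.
S_n ~ 6n · (ln 36 − 1) + O(ln n)

Stirling: ln((6n)!) = 6n ln(6n) − 6n + O(ln n).
  S_n = 6n ln(6n) − 6n − 6n ln(n/6) + O(ln n)
      = 6n ln(6n) − 6n ln n + 6n ln 6 − 6n + O(ln n)
      = 6n ln 6 + 6n ln 6 − 6n + O(ln n)
      = 6n (ln 36 − 1) + O(ln n).
Numerically ln(36) − 1 ≈ 2.5835.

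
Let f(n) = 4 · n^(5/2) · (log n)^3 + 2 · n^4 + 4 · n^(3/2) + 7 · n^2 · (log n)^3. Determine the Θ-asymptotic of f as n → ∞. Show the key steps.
f(n) ∈ Θ(n^4)

Compare the terms by growth order. For large n, n^a · (log n)^b dominates n^a' · (log n)^b' iff a > a', or (a = a' and b > b'). Ranking the 4 terms shows the dominant one is 2 · n^4. Hence f(n) ∈ Θ(n^4).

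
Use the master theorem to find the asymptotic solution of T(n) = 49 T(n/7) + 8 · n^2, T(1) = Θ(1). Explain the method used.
T(n) = Θ(n^2 log n)

log_7 49 = 2, and f(n) = 8 · n^2 = Θ(n^(log_7 49)). This is Case 2 of the master theorem: T(n) = Θ(f(n) · log n) = Θ(n^2 log n).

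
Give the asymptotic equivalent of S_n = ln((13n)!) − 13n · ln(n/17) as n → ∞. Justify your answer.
S_n ~ 13n · (ln 221 − 1) + O(ln n)

Stirling: ln((13n)!) = 13n ln(13n) − 13n + O(ln n).
  S_n = 13n ln(13n) − 13n − 13n ln(n/17) + O(ln n)
      = 13n ln(13n) − 13n ln n + 13n ln 17 − 13n + O(ln n)
      = 13n ln 13 + 13n ln 17 − 13n + O(ln n)
      = 13n (ln 221 − 1) + O(ln n).
Numerically ln(221) − 1 ≈ 4.3982.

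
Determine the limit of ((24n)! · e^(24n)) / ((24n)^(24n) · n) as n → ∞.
lim = 0

Stirling: (24n)! ~ sqrt(2π·24n) · (24n/e)^(24n). Hence
  (24n)! · e^(24n) / (24n)^(24n) ~ sqrt(2π·24n).
Dividing by n: sqrt(2π·24n) / n = sqrt(2π·24) · n^((1−2)/2), so the expression behaves like sqrt(2π·24) · n^((1−2)/2) → 0.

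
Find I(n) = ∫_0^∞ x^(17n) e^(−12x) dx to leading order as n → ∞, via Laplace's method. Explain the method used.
I(n) ~ (sqrt(2π·17n) / 12) · (17n/(12e))^(17n)

Write the integrand as exp(17n ln x − 12x) and set f(x) = 17n ln x − 12x. Then f'(x) = 17n/x − 12 = 0 at x* = 17n/12, and f''(x*) = −17n/x*^2 = −12^2/(17n). Laplace's method (interior maximum) gives
  I(n) ~ e^(f(x*)) · sqrt(2π / |f''(x*)|)
        = exp(17n ln(17n/12) − 17n) · sqrt(2π · 17n / 12^2)
        = (17n/12)^(17n) e^(−17n) · sqrt(2π·17n) / 12
        = (sqrt(2π·17n) / 12) · (17n/(12e))^(17n).
This matches Γ(17n+1)/12^(17n+1) with Stirling applied to Γ.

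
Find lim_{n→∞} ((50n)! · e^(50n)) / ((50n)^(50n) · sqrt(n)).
lim = sqrt(2π·50)

Stirling: (50n)! ~ sqrt(2π·50n) · (50n/e)^(50n). Hence
  (50n)! · e^(50n) / (50n)^(50n) ~ sqrt(2π·50n).
Dividing by sqrt(n): sqrt(2π·50n) / sqrt(n) = sqrt(2π·50) · n^((1−1)/2), so the limit is sqrt(2π·50).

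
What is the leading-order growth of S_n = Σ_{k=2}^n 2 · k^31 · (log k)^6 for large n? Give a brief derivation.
S_n ~ n^32 · (log n)^6 / 16

By integral comparison, S_n = ∫_1^n 2 · x^31 · (log x)^6 dx + O(n^31 · (log n)^6). For the integral, the leading term of ∫_1^n x^31 (log x)^6 dx is n^32/32 · (log n)^6 (by repeated integration by parts; each step lowers the log-exponent and produces a relatively O(1/log n) correction). Hence S_n ~ n^32 · (log n)^6 / 16.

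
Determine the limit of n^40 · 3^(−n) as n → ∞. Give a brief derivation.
lim = 0

Exponentials with base > 1 dominate every fixed polynomial: for any fixed c, n^c / 3^n → 0 as n → ∞ (e.g. by the ratio test, or by writing 3^n = e^(n ln 3) and noting e^(n ln 3) / n^c → ∞). Hence n^40 · 3^(−n) = n^40 / 3^n → 0.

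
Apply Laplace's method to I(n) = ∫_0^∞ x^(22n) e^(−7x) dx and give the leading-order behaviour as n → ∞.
I(n) ~ (sqrt(2π·22n) / 7) · (22n/(7e))^(22n)

Write the integrand as exp(22n ln x − 7x) and set f(x) = 22n ln x − 7x. Then f'(x) = 22n/x − 7 = 0 at x* = 22n/7, and f''(x*) = −22n/x*^2 = −7^2/(22n). Laplace's method (interior maximum) gives
  I(n) ~ e^(f(x*)) · sqrt(2π / |f''(x*)|)
        = exp(22n ln(22n/7) − 22n) · sqrt(2π · 22n / 7^2)
        = (22n/7)^(22n) e^(−22n) · sqrt(2π·22n) / 7
        = (sqrt(2π·22n) / 7) · (22n/(7e))^(22n).
This matches Γ(22n+1)/7^(22n+1) with Stirling applied to Γ.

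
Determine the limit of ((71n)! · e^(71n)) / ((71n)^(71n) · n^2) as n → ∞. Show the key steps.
lim = 0

Stirling: (71n)! ~ sqrt(2π·71n) · (71n/e)^(71n). Hence
  (71n)! · e^(71n) / (71n)^(71n) ~ sqrt(2π·71n).
Dividing by n^2: sqrt(2π·71n) / n^2 = sqrt(2π·71) · n^((1−4)/2), so the expression behaves like sqrt(2π·71) · n^((1−4)/2) → 0.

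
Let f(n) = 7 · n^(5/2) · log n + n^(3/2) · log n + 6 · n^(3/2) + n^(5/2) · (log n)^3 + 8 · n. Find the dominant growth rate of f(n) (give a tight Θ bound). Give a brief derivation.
f(n) ∈ Θ(n^(5/2) · (log n)^3)

Compare the terms by growth order. For large n, n^a · (log n)^b dominates n^a' · (log n)^b' iff a > a', or (a = a' and b > b'). Ranking the 5 terms shows the dominant one is n^(5/2) · (log n)^3. Hence f(n) ∈ Θ(n^(5/2) · (log n)^3).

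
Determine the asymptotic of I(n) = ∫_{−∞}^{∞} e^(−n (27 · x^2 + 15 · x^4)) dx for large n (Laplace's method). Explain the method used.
I(n) ~ sqrt(π/(27n))

φ(x) = 27 · x^2 + 15 · x^4 has its unique global minimum at x* = 0 (since φ'(x) = 54x + 60x^3 = 0 only at x = 0 for real x with both coefficients positive, and φ → ∞ as |x| → ∞). At x* = 0, φ(0) = 0 and φ''(0) = 54. Laplace's method then gives
  I(n) ~ sqrt(2π / (n · φ''(0))) · e^(−n φ(0)) = sqrt(2π / (54n)) = sqrt(π/(27n)).
The 15 · x^4 term contributes only at subleading order (an O(1/n) relative correction).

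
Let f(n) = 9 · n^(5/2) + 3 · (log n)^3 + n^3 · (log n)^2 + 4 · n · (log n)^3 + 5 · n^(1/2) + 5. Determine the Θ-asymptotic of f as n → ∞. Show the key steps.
f(n) ∈ Θ(n^3 · (log n)^2)

Compare the terms by growth order. For large n, n^a · (log n)^b dominates n^a' · (log n)^b' iff a > a', or (a = a' and b > b'). Ranking the 6 terms shows the dominant one is n^3 · (log n)^2. Hence f(n) ∈ Θ(n^3 · (log n)^2).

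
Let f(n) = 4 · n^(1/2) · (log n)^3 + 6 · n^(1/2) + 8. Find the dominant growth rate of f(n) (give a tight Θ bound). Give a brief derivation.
f(n) ∈ Θ(n^(1/2) · (log n)^3)

Compare the terms by growth order. For large n, n^a · (log n)^b dominates n^a' · (log n)^b' iff a > a', or (a = a' and b > b'). Ranking the 3 terms shows the dominant one is 4 · n^(1/2) · (log n)^3. Hence f(n) ∈ Θ(n^(1/2) · (log n)^3).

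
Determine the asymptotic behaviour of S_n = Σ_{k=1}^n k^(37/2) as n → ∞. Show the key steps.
S_n ~ (2/39) · n^(39/2)

Integral comparison: Σ_{k=1}^n k^(37/2) = ∫_0^n x^(37/2) dx + O(n^(37/2)). The integral is n^(1 + 37/2) / (1 + 37/2) = n^((37+2)/2) / ((37+2)/2) = (2/39) · n^(39/2).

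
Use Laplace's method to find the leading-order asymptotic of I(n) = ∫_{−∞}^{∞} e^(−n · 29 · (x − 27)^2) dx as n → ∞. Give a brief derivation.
I(n) = sqrt(π/(29n))

Here φ(x) = 29 · (x − 27)^2 has its unique minimum at x* = 27 with φ(x*) = 0 and φ''(x*) = 58. Laplace's method gives
  I(n) ~ e^(−n φ(x*)) · sqrt(2π / (n · φ''(x*))) = sqrt(2π / (58n)) = sqrt(π/(29n)).
This is exact: substituting u = (x − 27)·sqrt(29n) gives I(n) = (1/sqrt(29n)) ∫_{−∞}^{∞} e^(−u^2) du = sqrt(π/(29n)).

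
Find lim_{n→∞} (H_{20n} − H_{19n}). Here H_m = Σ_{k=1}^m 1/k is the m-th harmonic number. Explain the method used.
lim = ln(20/19)

Euler-Maclaurin gives H_m = ln m + γ + 1/(2m) + O(1/m^2). The γ and O(1/m) terms cancel in the difference:
  H_{20n} − H_{19n} = ln(20n) − ln(19n) + O(1/n) = ln(20/19) + O(1/n).
Hence the limit is ln(20/19).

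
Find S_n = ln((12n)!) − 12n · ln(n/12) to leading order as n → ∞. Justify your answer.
S_n ~ 12n · (ln 144 − 1) + O(ln n)

Stirling: ln((12n)!) = 12n ln(12n) − 12n + O(ln n).
  S_n = 12n ln(12n) − 12n − 12n ln(n/12) + O(ln n)
      = 12n ln(12n) − 12n ln n + 12n ln 12 − 12n + O(ln n)
      = 12n ln 12 + 12n ln 12 − 12n + O(ln n)
      = 12n (ln 144 − 1) + O(ln n).
Numerically ln(144) − 1 ≈ 3.9698.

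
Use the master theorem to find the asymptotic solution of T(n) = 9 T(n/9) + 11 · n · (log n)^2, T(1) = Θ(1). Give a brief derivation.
T(n) = Θ(n · (log n)^3)

Here log_9 9 = 1 and f(n) = 11 · n · (log n)^2 = Θ(n^(log_9 9) · (log n)^2). This is the extended Case 2 of the master theorem (f matches the critical exponent up to log factors), giving T(n) = Θ(n^(log_9 9) · (log n)^(2+1)) = Θ(n · (log n)^3).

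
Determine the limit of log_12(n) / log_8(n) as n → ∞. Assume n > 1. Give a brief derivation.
lim = ln(8) / ln(12) = log_12(8)

Change of base: log_12(n) = ln n / ln 12 and log_8(n) = ln n / ln 8. The ratio is (ln n / ln 12) · (ln 8 / ln n) = ln 8 / ln 12, a constant independent of n. So the limit is ln 8 / ln 12 = log_12(8).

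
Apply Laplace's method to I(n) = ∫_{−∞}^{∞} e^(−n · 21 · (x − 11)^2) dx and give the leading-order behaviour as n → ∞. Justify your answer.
I(n) = sqrt(π/(21n))

Here φ(x) = 21 · (x − 11)^2 has its unique minimum at x* = 11 with φ(x*) = 0 and φ''(x*) = 42. Laplace's method gives
  I(n) ~ e^(−n φ(x*)) · sqrt(2π / (n · φ''(x*))) = sqrt(2π / (42n)) = sqrt(π/(21n)).
This is exact: substituting u = (x − 11)·sqrt(21n) gives I(n) = (1/sqrt(21n)) ∫_{−∞}^{∞} e^(−u^2) du = sqrt(π/(21n)).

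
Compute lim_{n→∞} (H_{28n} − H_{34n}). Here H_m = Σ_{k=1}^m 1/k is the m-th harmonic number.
lim = ln(28/34) = ln(14/17)

Euler-Maclaurin gives H_m = ln m + γ + 1/(2m) + O(1/m^2). The γ and O(1/m) terms cancel in the difference:
  H_{28n} − H_{34n} = ln(28n) − ln(34n) + O(1/n) = ln(28/34) + O(1/n).
Hence the limit is ln(28/34) = ln(14/17).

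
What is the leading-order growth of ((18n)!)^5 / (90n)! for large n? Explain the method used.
((18n)!)^5/(90n)! ~ ((2π·18n)^(4/2) / sqrt(5)) · 5^(−5·18n)  →  0

Write N = 18n. Stirling: N! ~ sqrt(2π N)(N/e)^N and (5N)! ~ sqrt(2π·5N)·(5N/e)^(5N).
  (N!)^5/(5N)! ~ (2π N)^(5/2) (N/e)^(5N) / [sqrt(2π·5N) (5N/e)^(5N)]
     = (2π N)^(5/2) / sqrt(2π·5N) · (N/(5N))^(5N)
     = (2π N)^((5−1)/2) / sqrt(5) · 5^(−5N).
Since 5^5 > 1, the factor 5^(−5N) decays exponentially, so the ratio → 0. Substituting N = 18n gives the stated form.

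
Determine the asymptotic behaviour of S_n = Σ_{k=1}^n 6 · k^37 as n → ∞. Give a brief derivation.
S_n ~ 3 · n^38 / 19

By integral comparison (Euler-Maclaurin), Σ_{k=1}^n 6 · k^37 = 6 · ∫_0^n x^37 dx + O(n^37) = 6 · n^38/38 = 3 · n^38 / 19 + O(n^37). (Equivalently, Faulhaber's formula gives the same leading term.)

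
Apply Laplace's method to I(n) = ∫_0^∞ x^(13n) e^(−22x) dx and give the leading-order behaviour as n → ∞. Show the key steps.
I(n) ~ (sqrt(2π·13n) / 22) · (13n/(22e))^(13n)

Write the integrand as exp(13n ln x − 22x) and set f(x) = 13n ln x − 22x. Then f'(x) = 13n/x − 22 = 0 at x* = 13n/22, and f''(x*) = −13n/x*^2 = −22^2/(13n). Laplace's method (interior maximum) gives
  I(n) ~ e^(f(x*)) · sqrt(2π / |f''(x*)|)
        = exp(13n ln(13n/22) − 13n) · sqrt(2π · 13n / 22^2)
        = (13n/22)^(13n) e^(−13n) · sqrt(2π·13n) / 22
        = (sqrt(2π·13n) / 22) · (13n/(22e))^(13n).
This matches Γ(13n+1)/22^(13n+1) with Stirling applied to Γ.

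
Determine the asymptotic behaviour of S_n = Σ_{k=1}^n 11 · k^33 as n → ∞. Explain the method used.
S_n ~ 11 · n^34 / 34

By integral comparison (Euler-Maclaurin), Σ_{k=1}^n 11 · k^33 = 11 · ∫_0^n x^33 dx + O(n^33) = 11 · n^34/34 + O(n^33). (Equivalently, Faulhaber's formula gives the same leading term.)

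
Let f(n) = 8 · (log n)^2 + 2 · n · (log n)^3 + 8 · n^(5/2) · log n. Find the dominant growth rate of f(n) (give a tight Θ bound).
f(n) ∈ Θ(n^(5/2) · log n)

Compare the terms by growth order. For large n, n^a · (log n)^b dominates n^a' · (log n)^b' iff a > a', or (a = a' and b > b'). Ranking the 3 terms shows the dominant one is 8 · n^(5/2) · log n. Hence f(n) ∈ Θ(n^(5/2) · log n).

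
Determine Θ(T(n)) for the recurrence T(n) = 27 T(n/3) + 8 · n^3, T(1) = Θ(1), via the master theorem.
T(n) = Θ(n^3 log n)

log_3 27 = 3, and f(n) = 8 · n^3 = Θ(n^(log_3 27)). This is Case 2 of the master theorem: T(n) = Θ(f(n) · log n) = Θ(n^3 log n).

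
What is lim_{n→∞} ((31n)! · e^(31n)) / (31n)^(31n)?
lim = ∞

Stirling: (31n)! ~ sqrt(2π·31n) · (31n/e)^(31n). Hence
  (31n)! · e^(31n) / (31n)^(31n) ~ sqrt(2π·31n) = sqrt(2π·31) · sqrt(n) → ∞.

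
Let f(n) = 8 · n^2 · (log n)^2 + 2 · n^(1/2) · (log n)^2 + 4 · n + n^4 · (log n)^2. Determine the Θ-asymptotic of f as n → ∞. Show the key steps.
f(n) ∈ Θ(n^4 · (log n)^2)

Compare the terms by growth order. For large n, n^a · (log n)^b dominates n^a' · (log n)^b' iff a > a', or (a = a' and b > b'). Ranking the 4 terms shows the dominant one is n^4 · (log n)^2. Hence f(n) ∈ Θ(n^4 · (log n)^2).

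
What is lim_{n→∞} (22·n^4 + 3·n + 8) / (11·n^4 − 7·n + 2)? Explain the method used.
lim = 22/11 = 2

For large n the leading n^4 terms dominate both numerator and denominator. Dividing top and bottom by n^4, every other term tends to 0, leaving 22/11 = 2.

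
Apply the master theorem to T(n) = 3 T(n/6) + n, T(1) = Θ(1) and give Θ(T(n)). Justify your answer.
T(n) = Θ(n)

log_6 3 ≈ 0.613. f(n) = n dominates n^(log_6 3) since 1 > 0.613, and the regularity condition a·f(n/b) = 3·(n/6)^1 = (3/6)·n ≤ c·f(n) holds with c = 3/6 ≈ 0.5 < 1. So this is Case 3: T(n) = Θ(f(n)) = Θ(n).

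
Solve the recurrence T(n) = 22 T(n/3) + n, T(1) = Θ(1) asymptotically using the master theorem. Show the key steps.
T(n) = Θ(n^(log_3 22))

Master theorem: compare f(n) = n to n^(log_3 22) where log_3 22 ≈ 2.814. Since 1 < log_3 22, we have f(n) = O(n^(log_3 22 − ε)) for some ε > 0 — Case 1. Hence T(n) = Θ(n^(log_3 22)).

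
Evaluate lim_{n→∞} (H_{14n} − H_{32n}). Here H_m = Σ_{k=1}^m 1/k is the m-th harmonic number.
lim = ln(14/32) = ln(7/16)

Euler-Maclaurin gives H_m = ln m + γ + 1/(2m) + O(1/m^2). The γ and O(1/m) terms cancel in the difference:
  H_{14n} − H_{32n} = ln(14n) − ln(32n) + O(1/n) = ln(14/32) + O(1/n).
Hence the limit is ln(14/32) = ln(7/16).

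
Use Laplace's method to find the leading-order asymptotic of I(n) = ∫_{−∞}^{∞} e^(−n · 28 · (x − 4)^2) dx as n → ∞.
I(n) = sqrt(π/(28n))

Here φ(x) = 28 · (x − 4)^2 has its unique minimum at x* = 4 with φ(x*) = 0 and φ''(x*) = 56. Laplace's method gives
  I(n) ~ e^(−n φ(x*)) · sqrt(2π / (n · φ''(x*))) = sqrt(2π / (56n)) = sqrt(π/(28n)).
This is exact: substituting u = (x − 4)·sqrt(28n) gives I(n) = (1/sqrt(28n)) ∫_{−∞}^{∞} e^(−u^2) du = sqrt(π/(28n)).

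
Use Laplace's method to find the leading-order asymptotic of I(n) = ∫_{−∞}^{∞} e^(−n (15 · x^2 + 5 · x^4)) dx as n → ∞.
I(n) ~ sqrt(π/(15n))

φ(x) = 15 · x^2 + 5 · x^4 has its unique global minimum at x* = 0 (since φ'(x) = 30x + 20x^3 = 0 only at x = 0 for real x with both coefficients positive, and φ → ∞ as |x| → ∞). At x* = 0, φ(0) = 0 and φ''(0) = 30. Laplace's method then gives
  I(n) ~ sqrt(2π / (n · φ''(0))) · e^(−n φ(0)) = sqrt(2π / (30n)) = sqrt(π/(15n)).
The 5 · x^4 term contributes only at subleading order (an O(1/n) relative correction).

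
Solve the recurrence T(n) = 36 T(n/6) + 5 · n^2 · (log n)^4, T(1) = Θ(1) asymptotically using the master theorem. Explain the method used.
T(n) = Θ(n^2 · (log n)^5)

Here log_6 36 = 2 and f(n) = 5 · n^2 · (log n)^4 = Θ(n^(log_6 36) · (log n)^4). This is the extended Case 2 of the master theorem (f matches the critical exponent up to log factors), giving T(n) = Θ(n^(log_6 36) · (log n)^(4+1)) = Θ(n^2 · (log n)^5).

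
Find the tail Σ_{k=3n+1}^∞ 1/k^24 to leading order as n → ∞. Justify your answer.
Σ_{k>3n} 1/k^24 ~ 1/(23 · (3n)^23)

Compare to the integral: ∫_{3n}^∞ x^(−24) dx = [−x^(−23)/23]_{3n}^∞ = 1/((24−1)·(3n)^23). Euler-Maclaurin then gives
  Σ_{k>3n} 1/k^24 = ∫_{3n}^∞ dx/x^24 − 1/(2·(3n)^24) + O(1/(3n)^25).
(Equivalently this is ζ(24) − Σ_{k≤3n} 1/k^24.)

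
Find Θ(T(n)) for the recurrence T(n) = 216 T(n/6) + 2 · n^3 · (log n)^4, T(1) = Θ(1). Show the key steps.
T(n) = Θ(n^3 · (log n)^5)

Here log_6 216 = 3 and f(n) = 2 · n^3 · (log n)^4 = Θ(n^(log_6 216) · (log n)^4). This is the extended Case 2 of the master theorem (f matches the critical exponent up to log factors), giving T(n) = Θ(n^(log_6 216) · (log n)^(4+1)) = Θ(n^3 · (log n)^5).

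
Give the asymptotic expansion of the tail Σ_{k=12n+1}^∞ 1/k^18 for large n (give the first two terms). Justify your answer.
Σ_{k>12n} 1/k^18 = 1/(17 · (12n)^17) − 1/(2 · (12n)^18) + O(1/(12n)^19)

Compare to the integral: ∫_{12n}^∞ x^(−18) dx = [−x^(−17)/17]_{12n}^∞ = 1/((18−1)·(12n)^17). The Euler-Maclaurin correction adds −f(12n)/2 = −1/(2·(12n)^18). Euler-Maclaurin then gives
  Σ_{k>12n} 1/k^18 = ∫_{12n}^∞ dx/x^18 − 1/(2·(12n)^18) + O(1/(12n)^19).
(Equivalently this is ζ(18) − Σ_{k≤12n} 1/k^18.)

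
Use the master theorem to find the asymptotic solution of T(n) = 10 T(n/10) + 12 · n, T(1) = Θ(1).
T(n) = Θ(n log n)

log_10 10 = 1, and f(n) = 12 · n = Θ(n^(log_10 10)). This is Case 2 of the master theorem: T(n) = Θ(f(n) · log n) = Θ(n log n).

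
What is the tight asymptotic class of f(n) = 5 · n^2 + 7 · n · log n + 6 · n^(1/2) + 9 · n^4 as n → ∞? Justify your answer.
f(n) ∈ Θ(n^4)

Compare the terms by growth order. For large n, n^a · (log n)^b dominates n^a' · (log n)^b' iff a > a', or (a = a' and b > b'). Ranking the 4 terms shows the dominant one is 9 · n^4. Hence f(n) ∈ Θ(n^4).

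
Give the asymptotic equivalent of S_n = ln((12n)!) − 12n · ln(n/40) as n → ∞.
S_n ~ 12n · (ln 480 − 1) + O(ln n)

Stirling: ln((12n)!) = 12n ln(12n) − 12n + O(ln n).
  S_n = 12n ln(12n) − 12n − 12n ln(n/40) + O(ln n)
      = 12n ln(12n) − 12n ln n + 12n ln 40 − 12n + O(ln n)
      = 12n ln 12 + 12n ln 40 − 12n + O(ln n)
      = 12n (ln 480 − 1) + O(ln n).
Numerically ln(480) − 1 ≈ 5.1738.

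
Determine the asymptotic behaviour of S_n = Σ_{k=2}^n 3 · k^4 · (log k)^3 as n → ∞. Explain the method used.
S_n ~ 3 · n^5 · (log n)^3 / 5

By integral comparison, S_n = ∫_1^n 3 · x^4 · (log x)^3 dx + O(n^4 · (log n)^3). For the integral, the leading term of ∫_1^n x^4 (log x)^3 dx is n^5/5 · (log n)^3 (by repeated integration by parts; each step lowers the log-exponent and produces a relatively O(1/log n) correction). Hence S_n ~ 3 · n^5 · (log n)^3 / 5.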